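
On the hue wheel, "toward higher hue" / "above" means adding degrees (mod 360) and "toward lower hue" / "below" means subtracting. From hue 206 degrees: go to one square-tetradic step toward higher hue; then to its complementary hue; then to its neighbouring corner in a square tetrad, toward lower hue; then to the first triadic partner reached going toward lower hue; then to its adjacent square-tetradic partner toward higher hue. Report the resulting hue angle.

356°

206 + 90 = 296°   (square ↑)
296 + 180 = 476 → 476 − 360 = 116°   (complement)
116 − 90 = 26°   (square ↓)
26 − 120 = -94 → -94 + 360 = 266°   (triadic ↓)
266 + 90 = 356°   (square ↑)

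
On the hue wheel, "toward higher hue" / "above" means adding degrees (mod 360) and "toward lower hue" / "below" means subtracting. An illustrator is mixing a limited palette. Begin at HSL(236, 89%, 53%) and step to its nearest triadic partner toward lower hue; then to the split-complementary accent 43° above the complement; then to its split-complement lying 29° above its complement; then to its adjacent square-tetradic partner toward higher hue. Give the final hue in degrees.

278°

triadic ↓ −120°: 236 − 120 = 116°
split-comp 43° ↑ +223°: 116 + 223 = 339°
split-comp 29° ↑ +209°: 339 + 209 = 548 → 548 − 360 = 188°
square ↑ +90°: 188 + 90 = 278°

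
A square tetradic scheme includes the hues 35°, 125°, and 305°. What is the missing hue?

A square tetradic scheme places four hues every 90°.
The full set through 35° is {35°, 125°, 215°, 305°}.
Given {35°, 125°, 305°}, the missing hue is 215°.

215°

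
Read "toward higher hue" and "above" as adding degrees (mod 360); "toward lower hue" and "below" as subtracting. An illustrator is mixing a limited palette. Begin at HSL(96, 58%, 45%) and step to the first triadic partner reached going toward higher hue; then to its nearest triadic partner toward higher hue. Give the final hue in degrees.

triadic ↑ +120°: 96 + 120 = 216°
triadic ↑ +120°: 216 + 120 = 336°

336°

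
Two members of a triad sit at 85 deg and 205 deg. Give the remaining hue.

A triad spaces three hues 120° apart.
The full set is {85°, 205°, 325°}.

325°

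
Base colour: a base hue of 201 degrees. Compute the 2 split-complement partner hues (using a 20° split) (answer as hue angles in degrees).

Split-complementary hues sit 20° either side of the complement.
Complement of 201 degrees: 201 + 180 = 381 → 381 − 360 = 21°
21 − 20 = 1°
21 + 20 = 41°

1° and 41°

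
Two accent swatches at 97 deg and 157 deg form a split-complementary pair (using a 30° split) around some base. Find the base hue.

The accents sit 30° either side of the complement, so the complement is their short-arc midpoint on the wheel.
Short-arc midpoint of 97° and 157°: 127°.
Base is 180° from the complement: 127 − 180 = -53 → -53 + 360 = 307°

307°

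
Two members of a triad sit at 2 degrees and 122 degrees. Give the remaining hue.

A triad spaces three hues 120° apart.
The full set is {2°, 122°, 242°}.

242°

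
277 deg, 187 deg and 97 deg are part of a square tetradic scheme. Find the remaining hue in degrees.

A square tetradic scheme places four hues every 90°.
The full set through 97° is {7°, 97°, 187°, 277°}.
Given {97°, 187°, 277°}, the missing hue is 7°.

7°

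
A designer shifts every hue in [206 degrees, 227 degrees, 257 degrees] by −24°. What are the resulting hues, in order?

182°, 203°, 233°

206 − 24 = 182°
227 − 24 = 203°
257 − 24 = 233°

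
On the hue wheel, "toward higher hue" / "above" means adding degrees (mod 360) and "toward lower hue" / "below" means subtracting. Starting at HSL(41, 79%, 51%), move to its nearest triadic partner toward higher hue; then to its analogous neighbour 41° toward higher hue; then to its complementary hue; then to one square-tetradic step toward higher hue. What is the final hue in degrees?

+120° (triadic ↑): 41 + 120 = 161°
+41° (analog 41° ↑): 161 + 41 = 202°
+180° (complement): 202 + 180 = 382 → 382 − 360 = 22°
+90° (square ↑): 22 + 90 = 112°

112°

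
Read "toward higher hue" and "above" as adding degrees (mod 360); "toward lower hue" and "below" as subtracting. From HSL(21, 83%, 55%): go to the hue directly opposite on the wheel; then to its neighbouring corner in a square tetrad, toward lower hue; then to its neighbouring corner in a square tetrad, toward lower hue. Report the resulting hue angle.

21°

complement +180°: 21 + 180 = 201°
square ↓ −90°: 201 − 90 = 111°
square ↓ −90°: 111 − 90 = 21°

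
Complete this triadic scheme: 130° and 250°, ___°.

A triad places three hues 120° apart.
The full set through 130° is {10°, 130°, 250°}.
Given {130°, 250°}, the missing hue is 10°.

10°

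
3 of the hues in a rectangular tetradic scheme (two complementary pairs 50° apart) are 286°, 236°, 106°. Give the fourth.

A rectangular tetradic uses two complementary pairs 50° apart: offsets 0°, 50°, 180°, 230°.
Among {106°, 236°, 286°}, 286° and 106° are a 180° pair.
The remaining hue 236° needs its own complement: 236 + 180 = 416 → 416 − 360 = 56°

56°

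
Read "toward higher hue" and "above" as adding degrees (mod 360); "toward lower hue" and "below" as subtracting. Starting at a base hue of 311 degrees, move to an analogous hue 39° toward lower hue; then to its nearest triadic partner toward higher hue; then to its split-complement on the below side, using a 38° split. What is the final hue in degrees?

−39° (analog 39° ↓): 311 − 39 = 272°
+120° (triadic ↑): 272 + 120 = 392 → 392 − 360 = 32°
+142° (split-comp 38° ↓): 32 + 142 = 174°

174°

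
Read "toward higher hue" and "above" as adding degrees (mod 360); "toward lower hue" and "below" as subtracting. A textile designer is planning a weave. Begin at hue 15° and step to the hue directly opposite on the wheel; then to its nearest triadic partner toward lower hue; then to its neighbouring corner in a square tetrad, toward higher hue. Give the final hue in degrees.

complement +180°: 15 + 180 = 195°
triadic ↓ −120°: 195 − 120 = 75°
square ↑ +90°: 75 + 90 = 165°

165°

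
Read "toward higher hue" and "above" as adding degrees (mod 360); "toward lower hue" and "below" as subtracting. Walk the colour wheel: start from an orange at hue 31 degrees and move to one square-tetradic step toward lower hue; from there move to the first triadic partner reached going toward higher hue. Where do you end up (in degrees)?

61°

31 − 90 = -59 → -59 + 360 = 301°   (square ↓)
301 + 120 = 421 → 421 − 360 = 61°   (triadic ↑)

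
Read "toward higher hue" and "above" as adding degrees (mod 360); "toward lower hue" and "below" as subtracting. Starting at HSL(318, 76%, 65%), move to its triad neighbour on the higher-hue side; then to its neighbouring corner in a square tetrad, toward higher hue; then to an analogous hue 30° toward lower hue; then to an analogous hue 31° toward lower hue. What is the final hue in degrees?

107°

triadic ↑ +120°: 318 + 120 = 438 → 438 − 360 = 78°
square ↑ +90°: 78 + 90 = 168°
analog 30° ↓ −30°: 168 − 30 = 138°
analog 31° ↓ −31°: 138 − 31 = 107°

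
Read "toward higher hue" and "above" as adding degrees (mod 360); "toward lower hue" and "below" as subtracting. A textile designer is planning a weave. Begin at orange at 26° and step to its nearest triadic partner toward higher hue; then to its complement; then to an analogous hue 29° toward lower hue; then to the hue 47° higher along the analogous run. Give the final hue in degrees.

+120° (triadic ↑): 26 + 120 = 146°
+180° (complement): 146 + 180 = 326°
−29° (analog 29° ↓): 326 − 29 = 297°
+47° (analog 47° ↑): 297 + 47 = 344°

344°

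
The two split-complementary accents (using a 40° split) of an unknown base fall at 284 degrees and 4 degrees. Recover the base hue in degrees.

The accents sit 40° either side of the complement, so the complement is their short-arc midpoint on the wheel.
Short-arc midpoint of 284° and 4°: 324°.
Base is 180° from the complement: 324 − 180 = 144°

144°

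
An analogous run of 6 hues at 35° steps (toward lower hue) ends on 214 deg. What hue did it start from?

29°

5 steps of 35° (toward lower hue) give a net shift of −175°.
Start = end − shift: 214 + 175 = 389 → 389 − 360 = 29°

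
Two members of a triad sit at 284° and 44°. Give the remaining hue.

A triad spaces three hues 120° apart.
The full set is {44°, 164°, 284°}.

164°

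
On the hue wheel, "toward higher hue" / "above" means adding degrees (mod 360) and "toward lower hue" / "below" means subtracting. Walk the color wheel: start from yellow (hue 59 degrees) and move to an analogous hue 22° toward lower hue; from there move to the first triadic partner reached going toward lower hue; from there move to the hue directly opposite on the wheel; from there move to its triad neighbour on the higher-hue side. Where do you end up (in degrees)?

217°

−22° (analog 22° ↓): 59 − 22 = 37°
−120° (triadic ↓): 37 − 120 = -83 → -83 + 360 = 277°
+180° (complement): 277 + 180 = 457 → 457 − 360 = 97°
+120° (triadic ↑): 97 + 120 = 217°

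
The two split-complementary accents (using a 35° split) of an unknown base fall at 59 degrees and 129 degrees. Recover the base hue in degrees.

The accents sit 35° either side of the complement, so the complement is their short-arc midpoint on the wheel.
Short-arc midpoint of 59° and 129°: 94°.
Base is 180° from the complement: 94 − 180 = -86 → -86 + 360 = 274°

274°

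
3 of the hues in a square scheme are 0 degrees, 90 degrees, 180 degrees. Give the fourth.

270°

A square tetradic scheme places four hues every 90°.
The full set through 0° is {0°, 90°, 180°, 270°}.
Given {0°, 90°, 180°}, the missing hue is 270°.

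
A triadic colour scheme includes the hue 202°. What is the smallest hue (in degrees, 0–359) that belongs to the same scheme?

A triad places three hues 120° apart.
The full set through 202° is {82°, 202°, 322°}.

82°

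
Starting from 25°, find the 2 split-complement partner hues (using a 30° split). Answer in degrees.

175° and 235°

Split-complementary hues sit 30° either side of the complement.
Complement of 25°: 25 + 180 = 205°
205 − 30 = 175°
205 + 30 = 235°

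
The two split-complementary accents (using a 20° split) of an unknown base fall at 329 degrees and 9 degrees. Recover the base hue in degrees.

169°

The accents sit 20° either side of the complement, so the complement is their short-arc midpoint on the wheel.
Short-arc midpoint of 329° and 9°: 349°.
Base is 180° from the complement: 349 − 180 = 169°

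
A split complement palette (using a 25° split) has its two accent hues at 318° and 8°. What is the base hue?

163°

The accents sit 25° either side of the complement, so the complement is their short-arc midpoint on the wheel.
Short-arc midpoint of 318° and 8°: 343°.
Base is 180° from the complement: 343 − 180 = 163°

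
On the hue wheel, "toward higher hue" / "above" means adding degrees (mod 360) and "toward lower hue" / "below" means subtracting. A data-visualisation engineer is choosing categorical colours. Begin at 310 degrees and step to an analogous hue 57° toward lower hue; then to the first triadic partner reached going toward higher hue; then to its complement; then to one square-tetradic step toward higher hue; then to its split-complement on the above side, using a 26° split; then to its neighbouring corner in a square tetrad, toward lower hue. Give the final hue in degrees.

−57° (analog 57° ↓): 310 − 57 = 253°
+120° (triadic ↑): 253 + 120 = 373 → 373 − 360 = 13°
+180° (complement): 13 + 180 = 193°
+90° (square ↑): 193 + 90 = 283°
+206° (split-comp 26° ↑): 283 + 206 = 489 → 489 − 360 = 129°
−90° (square ↓): 129 − 90 = 39°

39°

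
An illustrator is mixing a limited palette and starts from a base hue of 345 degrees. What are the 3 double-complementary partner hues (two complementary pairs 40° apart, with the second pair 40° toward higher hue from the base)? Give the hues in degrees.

A rectangular tetradic uses two complementary pairs 40° apart: offsets 0°, 40°, 180°, 220°.
345 + 40 = 385 → 385 − 360 = 25°
345 + 180 = 525 → 525 − 360 = 165°
345 + 220 = 565 → 565 − 360 = 205°

25°, 165° and 205°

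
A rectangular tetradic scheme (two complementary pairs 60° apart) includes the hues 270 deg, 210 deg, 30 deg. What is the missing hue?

90°

A rectangular tetradic uses two complementary pairs 60° apart: offsets 0°, 60°, 180°, 240°.
Among {30°, 210°, 270°}, 30° and 210° are a 180° pair.
The remaining hue 270° needs its own complement: 270 + 180 = 450 → 450 − 360 = 90°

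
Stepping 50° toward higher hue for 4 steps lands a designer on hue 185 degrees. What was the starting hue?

345°

4 steps of 50° (toward higher hue) give a net shift of +200°.
Start = end − shift: 185 − 200 = -15 → -15 + 360 = 345°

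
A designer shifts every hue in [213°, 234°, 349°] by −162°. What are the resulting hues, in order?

51°, 72°, 187°

213 − 162 = 51°
234 − 162 = 72°
349 − 162 = 187°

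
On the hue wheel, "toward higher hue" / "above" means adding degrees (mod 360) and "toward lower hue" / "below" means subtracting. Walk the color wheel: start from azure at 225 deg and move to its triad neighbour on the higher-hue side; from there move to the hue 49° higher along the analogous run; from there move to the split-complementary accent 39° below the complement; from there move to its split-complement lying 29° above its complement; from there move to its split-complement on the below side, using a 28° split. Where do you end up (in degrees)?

+120° (triadic ↑): 225 + 120 = 345°
+49° (analog 49° ↑): 345 + 49 = 394 → 394 − 360 = 34°
+141° (split-comp 39° ↓): 34 + 141 = 175°
+209° (split-comp 29° ↑): 175 + 209 = 384 → 384 − 360 = 24°
+152° (split-comp 28° ↓): 24 + 152 = 176°

176°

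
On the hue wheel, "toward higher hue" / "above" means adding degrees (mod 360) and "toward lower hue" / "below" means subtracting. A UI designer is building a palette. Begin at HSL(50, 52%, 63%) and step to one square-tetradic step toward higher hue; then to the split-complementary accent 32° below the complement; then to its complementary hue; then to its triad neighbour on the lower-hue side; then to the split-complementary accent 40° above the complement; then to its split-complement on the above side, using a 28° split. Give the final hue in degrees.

+90° (square ↑): 50 + 90 = 140°
+148° (split-comp 32° ↓): 140 + 148 = 288°
+180° (complement): 288 + 180 = 468 → 468 − 360 = 108°
−120° (triadic ↓): 108 − 120 = -12 → -12 + 360 = 348°
+220° (split-comp 40° ↑): 348 + 220 = 568 → 568 − 360 = 208°
+208° (split-comp 28° ↑): 208 + 208 = 416 → 416 − 360 = 56°

56°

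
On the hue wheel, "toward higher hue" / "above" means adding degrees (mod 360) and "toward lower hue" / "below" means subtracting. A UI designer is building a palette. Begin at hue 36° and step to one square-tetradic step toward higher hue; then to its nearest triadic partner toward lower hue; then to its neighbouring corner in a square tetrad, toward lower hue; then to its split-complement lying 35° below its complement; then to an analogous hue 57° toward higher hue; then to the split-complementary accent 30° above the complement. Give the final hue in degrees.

328°

+90° (square ↑): 36 + 90 = 126°
−120° (triadic ↓): 126 − 120 = 6°
−90° (square ↓): 6 − 90 = -84 → -84 + 360 = 276°
+145° (split-comp 35° ↓): 276 + 145 = 421 → 421 − 360 = 61°
+57° (analog 57° ↑): 61 + 57 = 118°
+210° (split-comp 30° ↑): 118 + 210 = 328°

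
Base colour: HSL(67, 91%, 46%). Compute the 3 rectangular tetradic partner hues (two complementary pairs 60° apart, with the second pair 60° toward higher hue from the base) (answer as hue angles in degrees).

127°, 247° and 307°

A rectangular tetradic uses two complementary pairs 60° apart: offsets 0°, 60°, 180°, 240°.
67 + 60 = 127°
67 + 180 = 247°
67 + 240 = 307°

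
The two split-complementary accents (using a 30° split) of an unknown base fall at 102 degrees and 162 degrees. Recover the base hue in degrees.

The accents sit 30° either side of the complement, so the complement is their short-arc midpoint on the wheel.
Short-arc midpoint of 102° and 162°: 132°.
Base is 180° from the complement: 132 − 180 = -48 → -48 + 360 = 312°

312°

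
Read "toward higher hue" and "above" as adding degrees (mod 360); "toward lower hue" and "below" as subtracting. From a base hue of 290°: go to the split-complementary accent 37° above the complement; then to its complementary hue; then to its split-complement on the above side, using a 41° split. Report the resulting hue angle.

290 + 217 = 507 → 507 − 360 = 147°   (split-comp 37° ↑)
147 + 180 = 327°   (complement)
327 + 221 = 548 → 548 − 360 = 188°   (split-comp 41° ↑)

188°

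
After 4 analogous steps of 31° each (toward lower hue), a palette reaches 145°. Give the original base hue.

4 steps of 31° (toward lower hue) give a net shift of −124°.
Start = end − shift: 145 + 124 = 269°

269°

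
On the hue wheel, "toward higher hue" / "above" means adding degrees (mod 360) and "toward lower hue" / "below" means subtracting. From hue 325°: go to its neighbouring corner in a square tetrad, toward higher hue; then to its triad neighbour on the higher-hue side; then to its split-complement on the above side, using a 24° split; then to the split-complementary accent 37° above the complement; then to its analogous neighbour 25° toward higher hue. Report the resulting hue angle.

261°

+90° (square ↑): 325 + 90 = 415 → 415 − 360 = 55°
+120° (triadic ↑): 55 + 120 = 175°
+204° (split-comp 24° ↑): 175 + 204 = 379 → 379 − 360 = 19°
+217° (split-comp 37° ↑): 19 + 217 = 236°
+25° (analog 25° ↑): 236 + 25 = 261°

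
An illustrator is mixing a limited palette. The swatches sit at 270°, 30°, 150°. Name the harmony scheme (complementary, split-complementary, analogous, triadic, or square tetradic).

Sort the hues: 30°, 150°, 270°.
Successive gaps around the wheel: 120°, 120°, 120°.
Three hues equally spaced 120° apart form a triad.

triadic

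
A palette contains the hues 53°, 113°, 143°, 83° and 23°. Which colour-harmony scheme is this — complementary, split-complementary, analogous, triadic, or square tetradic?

analogous

Sort the hues: 23°, 53°, 83°, 113°, 143°.
Successive gaps around the wheel: 30°, 30°, 30°, 30°, 240°.
A run of hues at equal small steps (30°) with one large closing gap is an analogous group.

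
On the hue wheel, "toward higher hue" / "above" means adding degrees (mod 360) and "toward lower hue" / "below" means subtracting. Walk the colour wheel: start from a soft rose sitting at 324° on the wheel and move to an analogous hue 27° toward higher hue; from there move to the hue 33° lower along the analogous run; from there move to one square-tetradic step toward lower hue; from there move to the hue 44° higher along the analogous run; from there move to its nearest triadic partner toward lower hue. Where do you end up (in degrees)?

324 + 27 = 351°   (analog 27° ↑)
351 − 33 = 318°   (analog 33° ↓)
318 − 90 = 228°   (square ↓)
228 + 44 = 272°   (analog 44° ↑)
272 − 120 = 152°   (triadic ↓)

152°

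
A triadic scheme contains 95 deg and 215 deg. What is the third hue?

A triad spaces three hues 120° apart.
The full set is {95°, 215°, 335°}.

335°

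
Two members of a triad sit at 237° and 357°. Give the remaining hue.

117°

A triad spaces three hues 120° apart.
The full set is {117°, 237°, 357°}.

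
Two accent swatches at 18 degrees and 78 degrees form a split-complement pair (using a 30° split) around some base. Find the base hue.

The accents sit 30° either side of the complement, so the complement is their short-arc midpoint on the wheel.
Short-arc midpoint of 18° and 78°: 48°.
Base is 180° from the complement: 48 − 180 = -132 → -132 + 360 = 228°

228°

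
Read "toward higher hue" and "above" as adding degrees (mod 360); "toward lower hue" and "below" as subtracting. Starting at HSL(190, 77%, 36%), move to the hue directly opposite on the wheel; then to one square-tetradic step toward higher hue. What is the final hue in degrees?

+180° (complement): 190 + 180 = 370 → 370 − 360 = 10°
+90° (square ↑): 10 + 90 = 100°

100°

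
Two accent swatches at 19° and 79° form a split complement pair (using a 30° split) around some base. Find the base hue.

The accents sit 30° either side of the complement, so the complement is their short-arc midpoint on the wheel.
Short-arc midpoint of 19° and 79°: 49°.
Base is 180° from the complement: 49 − 180 = -131 → -131 + 360 = 229°

229°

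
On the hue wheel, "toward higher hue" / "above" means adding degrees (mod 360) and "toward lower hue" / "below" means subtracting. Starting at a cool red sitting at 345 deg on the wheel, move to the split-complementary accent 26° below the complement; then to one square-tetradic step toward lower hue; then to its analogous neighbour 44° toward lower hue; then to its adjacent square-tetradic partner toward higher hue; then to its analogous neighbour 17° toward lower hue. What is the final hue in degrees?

78°

split-comp 26° ↓ +154°: 345 + 154 = 499 → 499 − 360 = 139°
square ↓ −90°: 139 − 90 = 49°
analog 44° ↓ −44°: 49 − 44 = 5°
square ↑ +90°: 5 + 90 = 95°
analog 17° ↓ −17°: 95 − 17 = 78°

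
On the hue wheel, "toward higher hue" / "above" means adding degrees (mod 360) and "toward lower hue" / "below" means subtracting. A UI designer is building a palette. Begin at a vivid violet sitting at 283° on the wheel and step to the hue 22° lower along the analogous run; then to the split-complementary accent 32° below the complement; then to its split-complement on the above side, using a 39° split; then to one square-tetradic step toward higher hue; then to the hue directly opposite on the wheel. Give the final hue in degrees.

analog 22° ↓ −22°: 283 − 22 = 261°
split-comp 32° ↓ +148°: 261 + 148 = 409 → 409 − 360 = 49°
split-comp 39° ↑ +219°: 49 + 219 = 268°
square ↑ +90°: 268 + 90 = 358°
complement +180°: 358 + 180 = 538 → 538 − 360 = 178°

178°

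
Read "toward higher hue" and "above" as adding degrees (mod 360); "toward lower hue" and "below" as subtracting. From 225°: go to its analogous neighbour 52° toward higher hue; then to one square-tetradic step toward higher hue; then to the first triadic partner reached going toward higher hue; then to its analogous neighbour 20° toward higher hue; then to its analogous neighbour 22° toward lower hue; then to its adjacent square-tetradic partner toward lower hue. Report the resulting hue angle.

analog 52° ↑ +52°: 225 + 52 = 277°
square ↑ +90°: 277 + 90 = 367 → 367 − 360 = 7°
triadic ↑ +120°: 7 + 120 = 127°
analog 20° ↑ +20°: 127 + 20 = 147°
analog 22° ↓ −22°: 147 − 22 = 125°
square ↓ −90°: 125 − 90 = 35°

35°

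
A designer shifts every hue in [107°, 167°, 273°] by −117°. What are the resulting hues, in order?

107 − 117 = -10 → -10 + 360 = 350°
167 − 117 = 50°
273 − 117 = 156°

350°, 50°, 156°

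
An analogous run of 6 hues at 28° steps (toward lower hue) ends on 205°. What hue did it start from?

345°

5 steps of 28° (toward lower hue) give a net shift of −140°.
Start = end − shift: 205 + 140 = 345°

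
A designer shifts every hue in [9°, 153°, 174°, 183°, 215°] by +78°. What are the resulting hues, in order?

87°, 231°, 252°, 261°, 293°

9 + 78 = 87°
153 + 78 = 231°
174 + 78 = 252°
183 + 78 = 261°
215 + 78 = 293°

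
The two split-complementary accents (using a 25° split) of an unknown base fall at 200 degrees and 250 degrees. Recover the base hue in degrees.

45°

The accents sit 25° either side of the complement, so the complement is their short-arc midpoint on the wheel.
Short-arc midpoint of 200° and 250°: 225°.
Base is 180° from the complement: 225 − 180 = 45°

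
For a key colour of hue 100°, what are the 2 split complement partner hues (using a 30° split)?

Split-complementary hues sit 30° either side of the complement.
Complement of 100°: 100 + 180 = 280°
280 − 30 = 250°
280 + 30 = 310°

250° and 310°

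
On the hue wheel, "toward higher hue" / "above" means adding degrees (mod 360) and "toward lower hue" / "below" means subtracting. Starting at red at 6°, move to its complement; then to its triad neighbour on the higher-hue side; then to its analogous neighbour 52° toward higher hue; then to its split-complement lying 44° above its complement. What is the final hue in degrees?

222°

+180° (complement): 6 + 180 = 186°
+120° (triadic ↑): 186 + 120 = 306°
+52° (analog 52° ↑): 306 + 52 = 358°
+224° (split-comp 44° ↑): 358 + 224 = 582 → 582 − 360 = 222°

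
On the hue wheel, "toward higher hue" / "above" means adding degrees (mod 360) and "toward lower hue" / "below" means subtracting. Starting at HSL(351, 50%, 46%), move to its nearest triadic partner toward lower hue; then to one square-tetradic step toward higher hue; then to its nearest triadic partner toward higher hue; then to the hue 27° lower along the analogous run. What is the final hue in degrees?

−120° (triadic ↓): 351 − 120 = 231°
+90° (square ↑): 231 + 90 = 321°
+120° (triadic ↑): 321 + 120 = 441 → 441 − 360 = 81°
−27° (analog 27° ↓): 81 − 27 = 54°

54°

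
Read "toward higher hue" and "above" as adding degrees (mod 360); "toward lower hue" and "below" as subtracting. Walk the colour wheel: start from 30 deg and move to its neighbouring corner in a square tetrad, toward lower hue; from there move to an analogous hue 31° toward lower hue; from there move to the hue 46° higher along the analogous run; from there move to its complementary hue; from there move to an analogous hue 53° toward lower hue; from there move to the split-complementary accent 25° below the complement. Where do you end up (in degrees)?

237°

30 − 90 = -60 → -60 + 360 = 300°   (square ↓)
300 − 31 = 269°   (analog 31° ↓)
269 + 46 = 315°   (analog 46° ↑)
315 + 180 = 495 → 495 − 360 = 135°   (complement)
135 − 53 = 82°   (analog 53° ↓)
82 + 155 = 237°   (split-comp 25° ↓)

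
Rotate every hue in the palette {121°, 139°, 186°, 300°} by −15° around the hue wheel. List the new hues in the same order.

106°, 124°, 171°, 285°

121 − 15 = 106°
139 − 15 = 124°
186 − 15 = 171°
300 − 15 = 285°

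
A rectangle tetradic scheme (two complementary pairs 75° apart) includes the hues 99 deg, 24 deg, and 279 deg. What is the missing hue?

204°

A rectangular tetradic uses two complementary pairs 75° apart: offsets 0°, 75°, 180°, 255°.
Among {24°, 99°, 279°}, 279° and 99° are a 180° pair.
The remaining hue 24° needs its own complement: 24 + 180 = 204°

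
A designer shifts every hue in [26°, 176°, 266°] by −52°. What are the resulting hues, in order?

334°, 124°, 214°

26 − 52 = -26 → -26 + 360 = 334°
176 − 52 = 124°
266 − 52 = 214°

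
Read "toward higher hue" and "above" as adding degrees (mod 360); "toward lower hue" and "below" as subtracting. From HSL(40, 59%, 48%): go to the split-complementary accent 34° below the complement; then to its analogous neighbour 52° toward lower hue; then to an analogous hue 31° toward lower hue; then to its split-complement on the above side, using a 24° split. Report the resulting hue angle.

307°

40 + 146 = 186°   (split-comp 34° ↓)
186 − 52 = 134°   (analog 52° ↓)
134 − 31 = 103°   (analog 31° ↓)
103 + 204 = 307°   (split-comp 24° ↑)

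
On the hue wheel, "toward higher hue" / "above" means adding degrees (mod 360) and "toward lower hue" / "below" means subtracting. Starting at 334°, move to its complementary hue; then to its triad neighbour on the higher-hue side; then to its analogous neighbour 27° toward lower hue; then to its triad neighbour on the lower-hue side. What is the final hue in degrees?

127°

+180° (complement): 334 + 180 = 514 → 514 − 360 = 154°
+120° (triadic ↑): 154 + 120 = 274°
−27° (analog 27° ↓): 274 − 27 = 247°
−120° (triadic ↓): 247 − 120 = 127°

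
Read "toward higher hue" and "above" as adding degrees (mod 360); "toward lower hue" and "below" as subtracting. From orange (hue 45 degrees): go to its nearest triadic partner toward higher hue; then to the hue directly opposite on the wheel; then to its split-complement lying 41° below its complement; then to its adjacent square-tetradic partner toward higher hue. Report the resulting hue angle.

214°

triadic ↑ +120°: 45 + 120 = 165°
complement +180°: 165 + 180 = 345°
split-comp 41° ↓ +139°: 345 + 139 = 484 → 484 − 360 = 124°
square ↑ +90°: 124 + 90 = 214°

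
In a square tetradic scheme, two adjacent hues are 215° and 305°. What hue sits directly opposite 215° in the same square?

35°

A square tetradic scheme places four hues 90° apart; opposite corners are 180° apart.
215 + 180 = 395 → 395 − 360 = 35°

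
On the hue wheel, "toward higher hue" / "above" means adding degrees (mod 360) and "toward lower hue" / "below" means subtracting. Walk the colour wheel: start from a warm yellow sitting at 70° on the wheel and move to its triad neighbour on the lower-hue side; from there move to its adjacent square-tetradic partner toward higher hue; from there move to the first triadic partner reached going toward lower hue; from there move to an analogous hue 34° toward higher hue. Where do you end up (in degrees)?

−120° (triadic ↓): 70 − 120 = -50 → -50 + 360 = 310°
+90° (square ↑): 310 + 90 = 400 → 400 − 360 = 40°
−120° (triadic ↓): 40 − 120 = -80 → -80 + 360 = 280°
+34° (analog 34° ↑): 280 + 34 = 314°

314°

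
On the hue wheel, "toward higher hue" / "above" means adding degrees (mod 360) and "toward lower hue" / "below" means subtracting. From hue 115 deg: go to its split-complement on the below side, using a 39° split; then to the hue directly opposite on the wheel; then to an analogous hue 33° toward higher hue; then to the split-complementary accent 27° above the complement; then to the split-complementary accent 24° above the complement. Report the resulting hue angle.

160°

split-comp 39° ↓ +141°: 115 + 141 = 256°
complement +180°: 256 + 180 = 436 → 436 − 360 = 76°
analog 33° ↑ +33°: 76 + 33 = 109°
split-comp 27° ↑ +207°: 109 + 207 = 316°
split-comp 24° ↑ +204°: 316 + 204 = 520 → 520 − 360 = 160°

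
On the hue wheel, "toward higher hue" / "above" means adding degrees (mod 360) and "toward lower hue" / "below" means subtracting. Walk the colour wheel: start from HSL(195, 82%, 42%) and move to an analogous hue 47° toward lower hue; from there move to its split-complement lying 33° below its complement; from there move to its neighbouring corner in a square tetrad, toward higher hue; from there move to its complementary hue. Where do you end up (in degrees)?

205°

−47° (analog 47° ↓): 195 − 47 = 148°
+147° (split-comp 33° ↓): 148 + 147 = 295°
+90° (square ↑): 295 + 90 = 385 → 385 − 360 = 25°
+180° (complement): 25 + 180 = 205°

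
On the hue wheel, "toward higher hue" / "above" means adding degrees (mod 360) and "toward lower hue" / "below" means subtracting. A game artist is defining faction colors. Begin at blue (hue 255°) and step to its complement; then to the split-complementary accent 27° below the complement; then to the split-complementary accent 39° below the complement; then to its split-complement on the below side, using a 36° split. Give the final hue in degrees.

+180° (complement): 255 + 180 = 435 → 435 − 360 = 75°
+153° (split-comp 27° ↓): 75 + 153 = 228°
+141° (split-comp 39° ↓): 228 + 141 = 369 → 369 − 360 = 9°
+144° (split-comp 36° ↓): 9 + 144 = 153°

153°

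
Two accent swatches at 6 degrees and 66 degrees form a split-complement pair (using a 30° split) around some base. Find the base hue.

216°

The accents sit 30° either side of the complement, so the complement is their short-arc midpoint on the wheel.
Short-arc midpoint of 6° and 66°: 36°.
Base is 180° from the complement: 36 − 180 = -144 → -144 + 360 = 216°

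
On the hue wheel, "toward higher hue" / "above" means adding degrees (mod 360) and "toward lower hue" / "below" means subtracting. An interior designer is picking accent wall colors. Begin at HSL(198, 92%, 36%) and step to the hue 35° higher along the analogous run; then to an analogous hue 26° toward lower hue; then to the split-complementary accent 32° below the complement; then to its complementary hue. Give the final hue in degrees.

+35° (analog 35° ↑): 198 + 35 = 233°
−26° (analog 26° ↓): 233 − 26 = 207°
+148° (split-comp 32° ↓): 207 + 148 = 355°
+180° (complement): 355 + 180 = 535 → 535 − 360 = 175°

175°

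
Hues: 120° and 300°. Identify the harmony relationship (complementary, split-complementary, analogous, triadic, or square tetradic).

Sort the hues: 120°, 300°.
Successive gaps around the wheel: 180°, 180°.
Two hues 180° apart are complementary.

complementary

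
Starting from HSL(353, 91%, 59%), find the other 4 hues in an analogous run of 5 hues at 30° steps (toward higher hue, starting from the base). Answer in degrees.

Analogous hues sit every 30° along the wheel.
353 + 30 = 383 → 383 − 360 = 23°
353 + 60 = 413 → 413 − 360 = 53°
353 + 90 = 443 → 443 − 360 = 83°
353 + 120 = 473 → 473 − 360 = 113°

23°, 53°, 83°, and 113°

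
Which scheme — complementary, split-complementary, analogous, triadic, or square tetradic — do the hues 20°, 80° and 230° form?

split-complementary

Sort the hues: 20°, 80°, 230°.
Successive gaps around the wheel: 60°, 150°, 150°.
Two 150° gaps and one 60° gap — a base hue opposite a pair of accents 30° either side of its complement — is the split-complementary pattern.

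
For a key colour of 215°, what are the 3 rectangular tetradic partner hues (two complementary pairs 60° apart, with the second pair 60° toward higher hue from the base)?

275°, 35°, and 95°

215 + 60 = 275°
215 + 180 = 395 → 395 − 360 = 35°
215 + 240 = 455 → 455 − 360 = 95°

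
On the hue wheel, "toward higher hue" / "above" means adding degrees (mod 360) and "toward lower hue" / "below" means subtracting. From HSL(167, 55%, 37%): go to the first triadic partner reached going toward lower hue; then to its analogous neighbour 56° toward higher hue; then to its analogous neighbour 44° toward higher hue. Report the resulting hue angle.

147°

triadic ↓ −120°: 167 − 120 = 47°
analog 56° ↑ +56°: 47 + 56 = 103°
analog 44° ↑ +44°: 103 + 44 = 147°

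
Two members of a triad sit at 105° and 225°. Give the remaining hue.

A triad spaces three hues 120° apart.
The full set is {105°, 225°, 345°}.

345°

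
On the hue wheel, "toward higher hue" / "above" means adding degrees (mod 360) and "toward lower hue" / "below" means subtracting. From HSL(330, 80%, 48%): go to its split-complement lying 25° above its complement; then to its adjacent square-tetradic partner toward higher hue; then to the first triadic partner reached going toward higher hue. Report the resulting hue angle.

25°

+205° (split-comp 25° ↑): 330 + 205 = 535 → 535 − 360 = 175°
+90° (square ↑): 175 + 90 = 265°
+120° (triadic ↑): 265 + 120 = 385 → 385 − 360 = 25°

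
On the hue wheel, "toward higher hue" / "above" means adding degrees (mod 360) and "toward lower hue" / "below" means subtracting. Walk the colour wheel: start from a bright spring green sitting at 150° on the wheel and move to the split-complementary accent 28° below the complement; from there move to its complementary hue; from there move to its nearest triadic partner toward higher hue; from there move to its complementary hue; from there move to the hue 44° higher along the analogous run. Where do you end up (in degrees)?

106°

split-comp 28° ↓ +152°: 150 + 152 = 302°
complement +180°: 302 + 180 = 482 → 482 − 360 = 122°
triadic ↑ +120°: 122 + 120 = 242°
complement +180°: 242 + 180 = 422 → 422 − 360 = 62°
analog 44° ↑ +44°: 62 + 44 = 106°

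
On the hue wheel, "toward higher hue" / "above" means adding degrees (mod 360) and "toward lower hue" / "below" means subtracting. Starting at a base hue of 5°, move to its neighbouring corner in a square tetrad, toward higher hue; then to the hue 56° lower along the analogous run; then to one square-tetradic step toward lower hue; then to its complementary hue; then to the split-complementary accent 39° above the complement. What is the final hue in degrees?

square ↑ +90°: 5 + 90 = 95°
analog 56° ↓ −56°: 95 − 56 = 39°
square ↓ −90°: 39 − 90 = -51 → -51 + 360 = 309°
complement +180°: 309 + 180 = 489 → 489 − 360 = 129°
split-comp 39° ↑ +219°: 129 + 219 = 348°

348°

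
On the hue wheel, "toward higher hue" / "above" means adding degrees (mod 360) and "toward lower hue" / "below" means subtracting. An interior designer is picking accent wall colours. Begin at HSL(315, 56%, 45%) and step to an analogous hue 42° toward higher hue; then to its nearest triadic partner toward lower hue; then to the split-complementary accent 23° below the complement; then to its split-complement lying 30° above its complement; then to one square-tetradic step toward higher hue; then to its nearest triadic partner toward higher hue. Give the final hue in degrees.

94°

analog 42° ↑ +42°: 315 + 42 = 357°
triadic ↓ −120°: 357 − 120 = 237°
split-comp 23° ↓ +157°: 237 + 157 = 394 → 394 − 360 = 34°
split-comp 30° ↑ +210°: 34 + 210 = 244°
square ↑ +90°: 244 + 90 = 334°
triadic ↑ +120°: 334 + 120 = 454 → 454 − 360 = 94°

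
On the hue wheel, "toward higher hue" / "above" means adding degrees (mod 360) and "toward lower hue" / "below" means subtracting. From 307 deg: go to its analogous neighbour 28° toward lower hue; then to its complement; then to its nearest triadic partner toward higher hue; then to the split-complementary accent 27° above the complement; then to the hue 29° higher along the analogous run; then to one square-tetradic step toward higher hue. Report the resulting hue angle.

307 − 28 = 279°   (analog 28° ↓)
279 + 180 = 459 → 459 − 360 = 99°   (complement)
99 + 120 = 219°   (triadic ↑)
219 + 207 = 426 → 426 − 360 = 66°   (split-comp 27° ↑)
66 + 29 = 95°   (analog 29° ↑)
95 + 90 = 185°   (square ↑)

185°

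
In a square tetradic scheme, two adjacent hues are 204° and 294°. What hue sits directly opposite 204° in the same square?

24°

A square tetradic scheme places four hues 90° apart; opposite corners are 180° apart.
204 + 180 = 384 → 384 − 360 = 24°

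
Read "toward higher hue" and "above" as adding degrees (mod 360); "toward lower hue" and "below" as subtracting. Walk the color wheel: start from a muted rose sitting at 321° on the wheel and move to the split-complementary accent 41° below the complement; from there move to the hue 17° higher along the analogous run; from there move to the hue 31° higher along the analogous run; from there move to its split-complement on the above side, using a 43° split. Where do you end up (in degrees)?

11°

+139° (split-comp 41° ↓): 321 + 139 = 460 → 460 − 360 = 100°
+17° (analog 17° ↑): 100 + 17 = 117°
+31° (analog 31° ↑): 117 + 31 = 148°
+223° (split-comp 43° ↑): 148 + 223 = 371 → 371 − 360 = 11°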